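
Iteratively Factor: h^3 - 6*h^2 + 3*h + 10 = (h - 5)*(h^2 - h - 2) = (h - 5)*(h - 2)*(h + 1)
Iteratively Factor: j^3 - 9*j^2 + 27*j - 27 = (j - 3)*(j^2 - 6*j + 9) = (j - 3)^2*(j - 3)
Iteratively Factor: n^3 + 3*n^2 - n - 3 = (n + 3)*(n^2 - 1) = (n - 1)*(n + 3)*(n + 1)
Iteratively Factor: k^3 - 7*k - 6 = (k + 1)*(k^2 - k - 6) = (k - 3)*(k + 1)*(k + 2)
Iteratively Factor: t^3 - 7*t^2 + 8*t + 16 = (t + 1)*(t^2 - 8*t + 16) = (t - 4)*(t + 1)*(t - 4)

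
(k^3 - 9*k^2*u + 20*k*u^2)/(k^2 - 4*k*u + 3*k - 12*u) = k*(k - 5*u)/(k + 3)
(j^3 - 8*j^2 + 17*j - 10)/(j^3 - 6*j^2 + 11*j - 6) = (j - 5)/(j - 3)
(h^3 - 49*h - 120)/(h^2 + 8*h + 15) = h - 8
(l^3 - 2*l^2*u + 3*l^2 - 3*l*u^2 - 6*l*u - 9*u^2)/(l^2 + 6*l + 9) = (l^2 - 2*l*u - 3*u^2)/(l + 3)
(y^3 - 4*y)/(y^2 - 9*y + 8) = y*(y^2 - 4)/(y^2 - 9*y + 8)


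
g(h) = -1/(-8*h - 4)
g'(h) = -8/(-8*h - 4)^2 = -1/(2*(2*h + 1)^2)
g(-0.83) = -0.38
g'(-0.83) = -1.15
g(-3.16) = -0.05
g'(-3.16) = -0.02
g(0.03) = 0.24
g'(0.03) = -0.44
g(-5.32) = -0.03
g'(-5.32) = -0.01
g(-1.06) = -0.22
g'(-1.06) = -0.40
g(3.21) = 0.03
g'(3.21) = -0.01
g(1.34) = 0.07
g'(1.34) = -0.04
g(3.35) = 0.03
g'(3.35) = -0.01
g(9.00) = 0.01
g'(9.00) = 0.00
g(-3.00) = -0.05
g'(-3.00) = -0.02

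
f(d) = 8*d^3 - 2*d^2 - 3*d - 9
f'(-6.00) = 885.00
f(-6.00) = -1791.00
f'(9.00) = 1905.00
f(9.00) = 5634.00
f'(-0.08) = -2.53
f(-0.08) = -8.78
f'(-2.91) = 211.87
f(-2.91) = -214.34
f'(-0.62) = 8.71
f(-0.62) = -9.82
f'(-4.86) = 583.31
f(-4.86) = -959.99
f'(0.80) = 9.16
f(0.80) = -8.58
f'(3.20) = 229.96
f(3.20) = 223.06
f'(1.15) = 24.14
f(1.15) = -2.93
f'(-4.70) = 545.96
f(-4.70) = -869.66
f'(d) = 24*d^2 - 4*d - 3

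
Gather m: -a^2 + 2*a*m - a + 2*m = -a^2 - a + m*(2*a + 2)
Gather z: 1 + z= z + 1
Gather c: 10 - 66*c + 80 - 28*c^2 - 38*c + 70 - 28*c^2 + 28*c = -56*c^2 - 76*c + 160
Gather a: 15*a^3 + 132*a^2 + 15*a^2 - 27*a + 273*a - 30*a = 15*a^3 + 147*a^2 + 216*a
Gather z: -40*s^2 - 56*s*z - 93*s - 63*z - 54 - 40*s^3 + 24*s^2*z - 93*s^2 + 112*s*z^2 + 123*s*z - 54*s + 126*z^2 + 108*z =-40*s^3 - 133*s^2 - 147*s + z^2*(112*s + 126) + z*(24*s^2 + 67*s + 45) - 54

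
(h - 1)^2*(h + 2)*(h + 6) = h^4 + 6*h^3 - 3*h^2 - 16*h + 12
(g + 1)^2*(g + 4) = g^3 + 6*g^2 + 9*g + 4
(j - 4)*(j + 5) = j^2 + j - 20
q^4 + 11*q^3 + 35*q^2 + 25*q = q*(q + 1)*(q + 5)^2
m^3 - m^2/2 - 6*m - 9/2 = (m - 3)*(m + 1)*(m + 3/2)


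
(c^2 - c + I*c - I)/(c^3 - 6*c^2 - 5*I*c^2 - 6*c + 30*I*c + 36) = (c^2 + c*(-1 + I) - I)/(c^3 + c^2*(-6 - 5*I) + c*(-6 + 30*I) + 36)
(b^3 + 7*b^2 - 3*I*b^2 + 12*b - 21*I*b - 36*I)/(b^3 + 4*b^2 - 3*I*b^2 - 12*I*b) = (b + 3)/b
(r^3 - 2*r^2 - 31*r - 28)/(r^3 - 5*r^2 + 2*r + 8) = (r^2 - 3*r - 28)/(r^2 - 6*r + 8)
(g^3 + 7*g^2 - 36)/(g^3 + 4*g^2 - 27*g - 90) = (g - 2)/(g - 5)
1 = 1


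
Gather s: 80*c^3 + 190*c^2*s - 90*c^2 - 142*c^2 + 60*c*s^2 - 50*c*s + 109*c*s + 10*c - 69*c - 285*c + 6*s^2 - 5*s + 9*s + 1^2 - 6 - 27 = 80*c^3 - 232*c^2 - 344*c + s^2*(60*c + 6) + s*(190*c^2 + 59*c + 4) - 32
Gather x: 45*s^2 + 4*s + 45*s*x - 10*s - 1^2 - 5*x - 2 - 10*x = 45*s^2 - 6*s + x*(45*s - 15) - 3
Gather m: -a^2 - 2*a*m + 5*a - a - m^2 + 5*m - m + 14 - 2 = -a^2 + 4*a - m^2 + m*(4 - 2*a) + 12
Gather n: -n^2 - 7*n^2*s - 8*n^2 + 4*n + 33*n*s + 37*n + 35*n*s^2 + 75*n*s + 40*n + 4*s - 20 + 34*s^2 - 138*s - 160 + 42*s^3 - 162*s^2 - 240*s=n^2*(-7*s - 9) + n*(35*s^2 + 108*s + 81) + 42*s^3 - 128*s^2 - 374*s - 180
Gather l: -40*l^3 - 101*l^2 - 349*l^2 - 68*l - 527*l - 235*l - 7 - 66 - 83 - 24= -40*l^3 - 450*l^2 - 830*l - 180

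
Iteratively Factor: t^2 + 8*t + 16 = (t + 4)*(t + 4)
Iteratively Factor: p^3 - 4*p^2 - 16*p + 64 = (p + 4)*(p^2 - 8*p + 16) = (p - 4)*(p + 4)*(p - 4)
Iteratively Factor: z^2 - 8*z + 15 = (z - 3)*(z - 5)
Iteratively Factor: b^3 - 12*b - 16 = (b + 2)*(b^2 - 2*b - 8) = (b + 2)^2*(b - 4)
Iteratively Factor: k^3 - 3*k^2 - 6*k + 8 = (k + 2)*(k^2 - 5*k + 4) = (k - 4)*(k + 2)*(k - 1)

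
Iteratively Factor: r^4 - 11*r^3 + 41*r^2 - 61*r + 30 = (r - 3)*(r^3 - 8*r^2 + 17*r - 10) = (r - 3)*(r - 1)*(r^2 - 7*r + 10) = (r - 5)*(r - 3)*(r - 1)*(r - 2)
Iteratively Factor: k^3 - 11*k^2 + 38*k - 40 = (k - 4)*(k^2 - 7*k + 10) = (k - 5)*(k - 4)*(k - 2)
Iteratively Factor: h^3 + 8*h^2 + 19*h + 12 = (h + 1)*(h^2 + 7*h + 12) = (h + 1)*(h + 4)*(h + 3)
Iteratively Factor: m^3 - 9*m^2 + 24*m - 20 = (m - 2)*(m^2 - 7*m + 10) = (m - 2)^2*(m - 5)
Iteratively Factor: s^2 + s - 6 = (s + 3)*(s - 2)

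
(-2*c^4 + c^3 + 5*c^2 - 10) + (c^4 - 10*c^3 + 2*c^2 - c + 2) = -c^4 - 9*c^3 + 7*c^2 - c - 8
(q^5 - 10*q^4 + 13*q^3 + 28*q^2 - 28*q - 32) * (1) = q^5 - 10*q^4 + 13*q^3 + 28*q^2 - 28*q - 32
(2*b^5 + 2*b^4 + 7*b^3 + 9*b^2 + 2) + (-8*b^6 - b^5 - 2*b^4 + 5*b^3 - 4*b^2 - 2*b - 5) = -8*b^6 + b^5 + 12*b^3 + 5*b^2 - 2*b - 3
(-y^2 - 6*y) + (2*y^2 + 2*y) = y^2 - 4*y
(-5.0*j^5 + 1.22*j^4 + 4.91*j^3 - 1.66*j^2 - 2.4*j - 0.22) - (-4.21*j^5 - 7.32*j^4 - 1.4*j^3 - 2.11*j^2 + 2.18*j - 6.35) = -0.79*j^5 + 8.54*j^4 + 6.31*j^3 + 0.45*j^2 - 4.58*j + 6.13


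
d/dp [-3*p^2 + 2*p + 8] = 2 - 6*p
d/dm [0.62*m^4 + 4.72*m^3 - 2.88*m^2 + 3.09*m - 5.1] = 2.48*m^3 + 14.16*m^2 - 5.76*m + 3.09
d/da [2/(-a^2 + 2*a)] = 4*(a - 1)/(a^2*(a - 2)^2)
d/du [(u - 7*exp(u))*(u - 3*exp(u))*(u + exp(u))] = -9*u^2*exp(u) + 3*u^2 + 22*u*exp(2*u) - 18*u*exp(u) + 63*exp(3*u) + 11*exp(2*u)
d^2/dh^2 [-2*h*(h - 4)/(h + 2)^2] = 16*(2*h - 5)/(h^4 + 8*h^3 + 24*h^2 + 32*h + 16)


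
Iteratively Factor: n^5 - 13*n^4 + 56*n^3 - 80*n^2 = (n - 4)*(n^4 - 9*n^3 + 20*n^2) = n*(n - 4)*(n^3 - 9*n^2 + 20*n) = n*(n - 4)^2*(n^2 - 5*n) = n*(n - 5)*(n - 4)^2*(n)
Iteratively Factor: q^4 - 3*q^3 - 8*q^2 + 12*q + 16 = (q + 2)*(q^3 - 5*q^2 + 2*q + 8) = (q - 2)*(q + 2)*(q^2 - 3*q - 4) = (q - 4)*(q - 2)*(q + 2)*(q + 1)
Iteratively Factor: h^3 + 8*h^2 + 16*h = (h + 4)*(h^2 + 4*h) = (h + 4)^2*(h)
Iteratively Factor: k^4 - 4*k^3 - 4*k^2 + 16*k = (k - 2)*(k^3 - 2*k^2 - 8*k) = (k - 2)*(k + 2)*(k^2 - 4*k) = (k - 4)*(k - 2)*(k + 2)*(k)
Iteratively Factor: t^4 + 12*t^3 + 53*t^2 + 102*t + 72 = (t + 4)*(t^3 + 8*t^2 + 21*t + 18) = (t + 3)*(t + 4)*(t^2 + 5*t + 6) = (t + 3)^2*(t + 4)*(t + 2)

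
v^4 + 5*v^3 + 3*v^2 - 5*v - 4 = (v - 1)*(v + 1)^2*(v + 4)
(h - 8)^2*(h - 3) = h^3 - 19*h^2 + 112*h - 192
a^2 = a^2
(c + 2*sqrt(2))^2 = c^2 + 4*sqrt(2)*c + 8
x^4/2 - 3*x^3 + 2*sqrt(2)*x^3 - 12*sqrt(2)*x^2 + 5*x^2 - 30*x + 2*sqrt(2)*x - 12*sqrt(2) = (x/2 + sqrt(2))*(x - 6)*(x + sqrt(2))^2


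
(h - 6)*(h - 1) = h^2 - 7*h + 6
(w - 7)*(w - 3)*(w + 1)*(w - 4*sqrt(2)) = w^4 - 9*w^3 - 4*sqrt(2)*w^3 + 11*w^2 + 36*sqrt(2)*w^2 - 44*sqrt(2)*w + 21*w - 84*sqrt(2)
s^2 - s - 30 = (s - 6)*(s + 5)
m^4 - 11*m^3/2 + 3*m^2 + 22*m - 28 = (m - 7/2)*(m - 2)^2*(m + 2)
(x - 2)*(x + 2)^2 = x^3 + 2*x^2 - 4*x - 8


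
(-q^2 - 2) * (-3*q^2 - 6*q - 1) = 3*q^4 + 6*q^3 + 7*q^2 + 12*q + 2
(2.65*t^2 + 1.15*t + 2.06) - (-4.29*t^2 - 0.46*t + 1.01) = 6.94*t^2 + 1.61*t + 1.05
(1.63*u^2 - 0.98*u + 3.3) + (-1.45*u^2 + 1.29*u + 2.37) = 0.18*u^2 + 0.31*u + 5.67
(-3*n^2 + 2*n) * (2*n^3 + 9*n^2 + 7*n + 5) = -6*n^5 - 23*n^4 - 3*n^3 - n^2 + 10*n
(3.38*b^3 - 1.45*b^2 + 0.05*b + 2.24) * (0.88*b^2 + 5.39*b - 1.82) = 2.9744*b^5 + 16.9422*b^4 - 13.9231*b^3 + 4.8797*b^2 + 11.9826*b - 4.0768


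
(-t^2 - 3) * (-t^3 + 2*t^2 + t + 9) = t^5 - 2*t^4 + 2*t^3 - 15*t^2 - 3*t - 27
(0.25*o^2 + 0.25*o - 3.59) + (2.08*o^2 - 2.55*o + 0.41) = 2.33*o^2 - 2.3*o - 3.18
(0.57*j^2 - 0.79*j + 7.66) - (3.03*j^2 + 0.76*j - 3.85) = -2.46*j^2 - 1.55*j + 11.51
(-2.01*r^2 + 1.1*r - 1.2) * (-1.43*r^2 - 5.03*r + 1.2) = 2.8743*r^4 + 8.5373*r^3 - 6.229*r^2 + 7.356*r - 1.44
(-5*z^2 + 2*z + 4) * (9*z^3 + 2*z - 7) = -45*z^5 + 18*z^4 + 26*z^3 + 39*z^2 - 6*z - 28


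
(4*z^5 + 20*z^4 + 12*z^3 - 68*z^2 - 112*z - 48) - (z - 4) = 4*z^5 + 20*z^4 + 12*z^3 - 68*z^2 - 113*z - 44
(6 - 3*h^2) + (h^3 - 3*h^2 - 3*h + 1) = h^3 - 6*h^2 - 3*h + 7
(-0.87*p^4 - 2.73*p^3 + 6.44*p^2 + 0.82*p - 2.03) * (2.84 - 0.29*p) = 0.2523*p^5 - 1.6791*p^4 - 9.6208*p^3 + 18.0518*p^2 + 2.9175*p - 5.7652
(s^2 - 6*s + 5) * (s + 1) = s^3 - 5*s^2 - s + 5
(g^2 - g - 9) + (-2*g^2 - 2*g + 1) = -g^2 - 3*g - 8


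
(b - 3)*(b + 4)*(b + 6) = b^3 + 7*b^2 - 6*b - 72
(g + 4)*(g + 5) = g^2 + 9*g + 20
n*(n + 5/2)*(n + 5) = n^3 + 15*n^2/2 + 25*n/2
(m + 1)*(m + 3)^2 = m^3 + 7*m^2 + 15*m + 9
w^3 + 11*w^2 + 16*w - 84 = (w - 2)*(w + 6)*(w + 7)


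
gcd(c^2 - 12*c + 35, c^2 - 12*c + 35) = c^2 - 12*c + 35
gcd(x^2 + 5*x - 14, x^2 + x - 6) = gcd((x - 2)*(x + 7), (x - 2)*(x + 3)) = x - 2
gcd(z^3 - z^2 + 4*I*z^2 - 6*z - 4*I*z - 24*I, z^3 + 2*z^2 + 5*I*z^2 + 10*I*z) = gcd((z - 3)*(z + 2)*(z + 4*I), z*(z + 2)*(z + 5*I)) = z + 2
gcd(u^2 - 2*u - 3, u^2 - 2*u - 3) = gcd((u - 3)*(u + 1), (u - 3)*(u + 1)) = u^2 - 2*u - 3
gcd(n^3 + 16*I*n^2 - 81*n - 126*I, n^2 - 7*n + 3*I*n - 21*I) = n + 3*I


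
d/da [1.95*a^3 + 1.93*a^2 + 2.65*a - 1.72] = 5.85*a^2 + 3.86*a + 2.65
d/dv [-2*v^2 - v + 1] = -4*v - 1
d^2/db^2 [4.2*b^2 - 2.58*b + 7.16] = 8.40000000000000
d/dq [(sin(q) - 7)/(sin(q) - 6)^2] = (8 - sin(q))*cos(q)/(sin(q) - 6)^3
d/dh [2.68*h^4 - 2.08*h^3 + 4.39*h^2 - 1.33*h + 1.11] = 10.72*h^3 - 6.24*h^2 + 8.78*h - 1.33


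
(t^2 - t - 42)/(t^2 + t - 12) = (t^2 - t - 42)/(t^2 + t - 12)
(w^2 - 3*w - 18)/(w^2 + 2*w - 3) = (w - 6)/(w - 1)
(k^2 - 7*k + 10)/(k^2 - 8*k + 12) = (k - 5)/(k - 6)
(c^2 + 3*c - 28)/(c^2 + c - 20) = (c + 7)/(c + 5)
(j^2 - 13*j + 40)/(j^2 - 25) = (j - 8)/(j + 5)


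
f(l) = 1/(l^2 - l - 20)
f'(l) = (1 - 2*l)/(l^2 - l - 20)^2 = (1 - 2*l)/(-l^2 + l + 20)^2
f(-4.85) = 0.12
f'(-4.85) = 0.15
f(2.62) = -0.06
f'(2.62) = -0.02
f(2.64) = -0.06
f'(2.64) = -0.02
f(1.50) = -0.05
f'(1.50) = -0.01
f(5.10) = 1.10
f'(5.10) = -11.11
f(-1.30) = -0.06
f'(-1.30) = 0.01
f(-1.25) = -0.06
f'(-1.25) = 0.01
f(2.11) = -0.06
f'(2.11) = -0.01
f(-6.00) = 0.05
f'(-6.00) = 0.03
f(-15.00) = 0.00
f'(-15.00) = 0.00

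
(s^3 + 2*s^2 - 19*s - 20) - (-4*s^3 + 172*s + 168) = 5*s^3 + 2*s^2 - 191*s - 188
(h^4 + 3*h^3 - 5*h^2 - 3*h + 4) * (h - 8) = h^5 - 5*h^4 - 29*h^3 + 37*h^2 + 28*h - 32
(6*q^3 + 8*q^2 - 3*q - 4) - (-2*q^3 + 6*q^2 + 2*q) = 8*q^3 + 2*q^2 - 5*q - 4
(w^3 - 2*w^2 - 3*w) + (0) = w^3 - 2*w^2 - 3*w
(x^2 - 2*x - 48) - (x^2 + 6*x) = -8*x - 48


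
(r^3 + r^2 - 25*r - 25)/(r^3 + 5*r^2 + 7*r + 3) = (r^2 - 25)/(r^2 + 4*r + 3)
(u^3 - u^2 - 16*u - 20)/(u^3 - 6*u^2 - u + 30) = (u + 2)/(u - 3)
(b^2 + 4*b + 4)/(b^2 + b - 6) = (b^2 + 4*b + 4)/(b^2 + b - 6)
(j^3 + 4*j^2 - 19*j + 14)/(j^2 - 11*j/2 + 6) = 2*(j^3 + 4*j^2 - 19*j + 14)/(2*j^2 - 11*j + 12)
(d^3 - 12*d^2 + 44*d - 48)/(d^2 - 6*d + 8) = d - 6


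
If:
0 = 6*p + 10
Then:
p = -5/3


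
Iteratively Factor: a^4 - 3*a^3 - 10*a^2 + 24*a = (a - 2)*(a^3 - a^2 - 12*a) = (a - 2)*(a + 3)*(a^2 - 4*a) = (a - 4)*(a - 2)*(a + 3)*(a)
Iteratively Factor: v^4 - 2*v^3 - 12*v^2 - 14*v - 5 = (v + 1)*(v^3 - 3*v^2 - 9*v - 5) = (v - 5)*(v + 1)*(v^2 + 2*v + 1) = (v - 5)*(v + 1)^2*(v + 1)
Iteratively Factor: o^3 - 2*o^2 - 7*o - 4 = (o + 1)*(o^2 - 3*o - 4) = (o + 1)^2*(o - 4)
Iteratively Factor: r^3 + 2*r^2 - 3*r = (r - 1)*(r^2 + 3*r) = (r - 1)*(r + 3)*(r)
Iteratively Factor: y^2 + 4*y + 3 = (y + 3)*(y + 1)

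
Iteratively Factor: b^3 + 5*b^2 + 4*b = (b)*(b^2 + 5*b + 4) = b*(b + 4)*(b + 1)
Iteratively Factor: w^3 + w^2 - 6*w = (w + 3)*(w^2 - 2*w) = (w - 2)*(w + 3)*(w)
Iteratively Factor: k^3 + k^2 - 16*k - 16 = (k + 4)*(k^2 - 3*k - 4) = (k - 4)*(k + 4)*(k + 1)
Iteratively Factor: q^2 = (q)*(q)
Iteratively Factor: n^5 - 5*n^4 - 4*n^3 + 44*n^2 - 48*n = (n - 4)*(n^4 - n^3 - 8*n^2 + 12*n) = (n - 4)*(n - 2)*(n^3 + n^2 - 6*n) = (n - 4)*(n - 2)*(n + 3)*(n^2 - 2*n) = (n - 4)*(n - 2)^2*(n + 3)*(n)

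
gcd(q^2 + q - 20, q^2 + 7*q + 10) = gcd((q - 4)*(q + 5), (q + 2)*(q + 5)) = q + 5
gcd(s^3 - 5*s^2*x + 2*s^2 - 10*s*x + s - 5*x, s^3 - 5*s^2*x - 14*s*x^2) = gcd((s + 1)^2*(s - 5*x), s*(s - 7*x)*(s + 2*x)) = 1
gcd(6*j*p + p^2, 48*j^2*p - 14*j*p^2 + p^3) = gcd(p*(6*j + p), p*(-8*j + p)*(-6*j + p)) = p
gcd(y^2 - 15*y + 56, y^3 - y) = 1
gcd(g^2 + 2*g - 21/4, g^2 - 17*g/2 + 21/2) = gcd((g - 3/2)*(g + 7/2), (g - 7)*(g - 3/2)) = g - 3/2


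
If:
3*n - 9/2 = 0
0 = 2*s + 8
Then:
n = 3/2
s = -4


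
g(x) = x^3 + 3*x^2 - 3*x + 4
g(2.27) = 24.35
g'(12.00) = 501.00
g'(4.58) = 87.41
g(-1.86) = 13.52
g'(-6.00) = 69.00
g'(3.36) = 51.03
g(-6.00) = -86.00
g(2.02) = 18.42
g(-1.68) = 12.77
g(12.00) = 2128.00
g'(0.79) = 3.61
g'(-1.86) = -3.78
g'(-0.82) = -5.90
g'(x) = 3*x^2 + 6*x - 3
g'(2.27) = 26.08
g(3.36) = 65.72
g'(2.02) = 21.36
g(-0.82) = 7.93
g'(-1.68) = -4.61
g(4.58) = 149.26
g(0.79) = 4.00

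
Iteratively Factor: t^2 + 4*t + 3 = (t + 1)*(t + 3)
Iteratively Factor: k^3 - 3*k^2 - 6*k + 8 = (k - 4)*(k^2 + k - 2) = (k - 4)*(k - 1)*(k + 2)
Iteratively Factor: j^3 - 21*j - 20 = (j - 5)*(j^2 + 5*j + 4) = (j - 5)*(j + 4)*(j + 1)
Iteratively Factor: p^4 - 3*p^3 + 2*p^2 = (p)*(p^3 - 3*p^2 + 2*p) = p*(p - 2)*(p^2 - p) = p^2*(p - 2)*(p - 1)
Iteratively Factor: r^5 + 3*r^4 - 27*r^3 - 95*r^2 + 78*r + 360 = (r - 2)*(r^4 + 5*r^3 - 17*r^2 - 129*r - 180) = (r - 2)*(r + 4)*(r^3 + r^2 - 21*r - 45) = (r - 5)*(r - 2)*(r + 4)*(r^2 + 6*r + 9) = (r - 5)*(r - 2)*(r + 3)*(r + 4)*(r + 3)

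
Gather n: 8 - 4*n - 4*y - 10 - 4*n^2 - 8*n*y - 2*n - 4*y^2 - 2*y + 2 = -4*n^2 + n*(-8*y - 6) - 4*y^2 - 6*y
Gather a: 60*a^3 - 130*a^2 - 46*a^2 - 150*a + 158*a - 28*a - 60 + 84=60*a^3 - 176*a^2 - 20*a + 24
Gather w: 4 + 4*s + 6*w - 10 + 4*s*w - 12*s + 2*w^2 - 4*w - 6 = -8*s + 2*w^2 + w*(4*s + 2) - 12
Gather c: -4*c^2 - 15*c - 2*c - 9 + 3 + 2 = -4*c^2 - 17*c - 4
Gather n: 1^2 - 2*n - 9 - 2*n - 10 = -4*n - 18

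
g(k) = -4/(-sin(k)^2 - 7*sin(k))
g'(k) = -4*(2*sin(k)*cos(k) + 7*cos(k))/(-sin(k)^2 - 7*sin(k))^2 = -4*(2*sin(k) + 7)*cos(k)/((sin(k) + 7)^2*sin(k)^2)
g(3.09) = 11.00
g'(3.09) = 214.57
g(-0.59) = -1.12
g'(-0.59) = -1.52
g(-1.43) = -0.67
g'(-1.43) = -0.08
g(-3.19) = 11.73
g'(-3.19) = 243.75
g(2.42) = 0.79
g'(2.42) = 0.98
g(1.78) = 0.51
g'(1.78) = 0.12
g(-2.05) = -0.74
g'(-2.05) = 0.33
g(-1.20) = -0.71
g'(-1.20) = -0.23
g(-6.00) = 1.97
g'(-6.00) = -7.02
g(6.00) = -2.13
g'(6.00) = -7.02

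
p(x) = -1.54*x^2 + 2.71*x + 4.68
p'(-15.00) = 48.91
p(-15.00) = -382.47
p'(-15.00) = 48.91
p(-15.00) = -382.47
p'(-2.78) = 11.27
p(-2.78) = -14.76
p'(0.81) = 0.22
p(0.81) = 5.86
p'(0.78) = 0.31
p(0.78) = 5.86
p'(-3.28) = 12.81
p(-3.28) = -20.78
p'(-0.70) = 4.87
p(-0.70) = 2.03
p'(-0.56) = 4.43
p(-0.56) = 2.68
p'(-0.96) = 5.67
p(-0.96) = 0.66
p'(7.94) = -21.75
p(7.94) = -70.89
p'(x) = 2.71 - 3.08*x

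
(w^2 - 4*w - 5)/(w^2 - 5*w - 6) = (w - 5)/(w - 6)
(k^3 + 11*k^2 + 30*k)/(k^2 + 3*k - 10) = k*(k + 6)/(k - 2)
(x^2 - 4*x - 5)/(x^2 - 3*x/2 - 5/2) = 2*(x - 5)/(2*x - 5)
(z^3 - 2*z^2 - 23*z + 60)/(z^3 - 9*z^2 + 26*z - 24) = (z + 5)/(z - 2)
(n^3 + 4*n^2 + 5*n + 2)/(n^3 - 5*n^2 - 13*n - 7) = (n + 2)/(n - 7)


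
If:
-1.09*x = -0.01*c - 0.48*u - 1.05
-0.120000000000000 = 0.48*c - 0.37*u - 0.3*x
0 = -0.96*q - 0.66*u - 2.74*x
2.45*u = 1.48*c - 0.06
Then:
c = 0.90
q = -3.78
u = 0.52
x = 1.20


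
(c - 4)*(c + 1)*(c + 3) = c^3 - 13*c - 12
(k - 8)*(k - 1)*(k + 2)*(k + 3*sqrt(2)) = k^4 - 7*k^3 + 3*sqrt(2)*k^3 - 21*sqrt(2)*k^2 - 10*k^2 - 30*sqrt(2)*k + 16*k + 48*sqrt(2)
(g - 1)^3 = g^3 - 3*g^2 + 3*g - 1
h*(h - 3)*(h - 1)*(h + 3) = h^4 - h^3 - 9*h^2 + 9*h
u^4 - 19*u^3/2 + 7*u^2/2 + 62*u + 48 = (u - 8)*(u - 4)*(u + 1)*(u + 3/2)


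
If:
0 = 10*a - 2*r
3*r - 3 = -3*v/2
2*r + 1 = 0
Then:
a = -1/10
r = -1/2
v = 3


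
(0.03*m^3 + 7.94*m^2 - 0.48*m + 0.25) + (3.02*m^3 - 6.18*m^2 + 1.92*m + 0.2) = 3.05*m^3 + 1.76*m^2 + 1.44*m + 0.45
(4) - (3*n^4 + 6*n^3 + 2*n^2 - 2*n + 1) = -3*n^4 - 6*n^3 - 2*n^2 + 2*n + 3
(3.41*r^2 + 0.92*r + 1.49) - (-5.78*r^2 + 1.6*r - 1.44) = 9.19*r^2 - 0.68*r + 2.93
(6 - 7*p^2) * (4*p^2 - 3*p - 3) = -28*p^4 + 21*p^3 + 45*p^2 - 18*p - 18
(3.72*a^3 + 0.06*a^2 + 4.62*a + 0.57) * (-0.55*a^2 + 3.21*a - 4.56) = -2.046*a^5 + 11.9082*a^4 - 19.3116*a^3 + 14.2431*a^2 - 19.2375*a - 2.5992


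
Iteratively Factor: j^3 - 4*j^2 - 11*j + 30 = (j + 3)*(j^2 - 7*j + 10) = (j - 5)*(j + 3)*(j - 2)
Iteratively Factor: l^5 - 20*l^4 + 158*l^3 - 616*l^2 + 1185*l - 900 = (l - 3)*(l^4 - 17*l^3 + 107*l^2 - 295*l + 300) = (l - 3)^2*(l^3 - 14*l^2 + 65*l - 100) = (l - 5)*(l - 3)^2*(l^2 - 9*l + 20) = (l - 5)^2*(l - 3)^2*(l - 4)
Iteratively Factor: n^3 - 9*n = (n + 3)*(n^2 - 3*n) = (n - 3)*(n + 3)*(n)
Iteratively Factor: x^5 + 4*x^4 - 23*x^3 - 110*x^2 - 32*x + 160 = (x + 4)*(x^4 - 23*x^2 - 18*x + 40) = (x - 5)*(x + 4)*(x^3 + 5*x^2 + 2*x - 8) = (x - 5)*(x + 4)^2*(x^2 + x - 2) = (x - 5)*(x + 2)*(x + 4)^2*(x - 1)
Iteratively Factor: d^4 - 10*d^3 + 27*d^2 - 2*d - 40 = (d + 1)*(d^3 - 11*d^2 + 38*d - 40) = (d - 5)*(d + 1)*(d^2 - 6*d + 8) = (d - 5)*(d - 4)*(d + 1)*(d - 2)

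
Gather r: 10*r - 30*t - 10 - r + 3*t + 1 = 9*r - 27*t - 9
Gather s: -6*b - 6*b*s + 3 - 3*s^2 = -6*b*s - 6*b - 3*s^2 + 3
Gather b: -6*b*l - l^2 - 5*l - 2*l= -6*b*l - l^2 - 7*l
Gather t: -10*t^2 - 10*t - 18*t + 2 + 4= -10*t^2 - 28*t + 6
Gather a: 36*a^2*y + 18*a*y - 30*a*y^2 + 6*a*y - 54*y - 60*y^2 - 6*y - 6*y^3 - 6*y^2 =36*a^2*y + a*(-30*y^2 + 24*y) - 6*y^3 - 66*y^2 - 60*y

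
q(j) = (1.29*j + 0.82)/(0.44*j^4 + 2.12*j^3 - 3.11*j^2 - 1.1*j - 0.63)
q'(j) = (1.29*j + 0.82)*(-1.76*j^3 - 6.36*j^2 + 6.22*j + 1.1)/(0.44*j^4 + 2.12*j^3 - 3.11*j^2 - 1.1*j - 0.63)^2 + 1.29/(0.44*j^4 + 2.12*j^3 - 3.11*j^2 - 1.1*j - 0.63)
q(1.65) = 1.57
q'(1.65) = -10.96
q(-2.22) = 0.08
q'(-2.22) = 0.03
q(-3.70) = 0.06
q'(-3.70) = -0.00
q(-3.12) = 0.06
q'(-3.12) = 0.01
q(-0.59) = -0.04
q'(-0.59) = -1.02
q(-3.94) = 0.06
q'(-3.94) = -0.01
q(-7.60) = -0.02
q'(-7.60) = -0.02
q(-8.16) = -0.02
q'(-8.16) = -0.01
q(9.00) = 0.00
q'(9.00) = -0.00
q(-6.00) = -1.09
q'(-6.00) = -19.65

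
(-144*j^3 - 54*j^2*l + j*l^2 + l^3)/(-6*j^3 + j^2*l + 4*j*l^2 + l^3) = (48*j^2 + 2*j*l - l^2)/(2*j^2 - j*l - l^2)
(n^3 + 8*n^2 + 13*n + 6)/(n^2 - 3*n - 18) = (n^3 + 8*n^2 + 13*n + 6)/(n^2 - 3*n - 18)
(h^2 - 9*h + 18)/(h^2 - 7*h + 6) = (h - 3)/(h - 1)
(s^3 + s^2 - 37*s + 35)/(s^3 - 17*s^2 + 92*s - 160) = (s^2 + 6*s - 7)/(s^2 - 12*s + 32)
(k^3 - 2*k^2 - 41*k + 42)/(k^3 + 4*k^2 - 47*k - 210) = (k - 1)/(k + 5)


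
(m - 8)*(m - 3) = m^2 - 11*m + 24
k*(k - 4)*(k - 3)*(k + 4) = k^4 - 3*k^3 - 16*k^2 + 48*k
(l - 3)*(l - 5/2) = l^2 - 11*l/2 + 15/2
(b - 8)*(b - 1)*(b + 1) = b^3 - 8*b^2 - b + 8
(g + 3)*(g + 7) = g^2 + 10*g + 21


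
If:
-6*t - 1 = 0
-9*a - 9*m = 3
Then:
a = -m - 1/3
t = -1/6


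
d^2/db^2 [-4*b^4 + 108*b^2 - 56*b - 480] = 216 - 48*b^2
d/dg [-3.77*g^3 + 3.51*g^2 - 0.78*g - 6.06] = -11.31*g^2 + 7.02*g - 0.78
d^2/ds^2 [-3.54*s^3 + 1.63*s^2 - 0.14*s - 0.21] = 3.26 - 21.24*s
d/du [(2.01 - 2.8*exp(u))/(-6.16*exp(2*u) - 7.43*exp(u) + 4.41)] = (-17.248*exp(2*u) + 24.7632*exp(u) + 2.5863)*exp(u)/(37.9456*exp(4*u) + 91.5376*exp(3*u) + 0.873699999999992*exp(2*u) - 65.5326*exp(u) + 19.4481)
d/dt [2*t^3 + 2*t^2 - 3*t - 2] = 6*t^2 + 4*t - 3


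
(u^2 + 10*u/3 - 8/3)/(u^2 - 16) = (u - 2/3)/(u - 4)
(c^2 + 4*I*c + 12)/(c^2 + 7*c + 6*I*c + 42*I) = (c - 2*I)/(c + 7)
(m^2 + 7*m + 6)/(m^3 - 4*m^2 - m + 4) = (m + 6)/(m^2 - 5*m + 4)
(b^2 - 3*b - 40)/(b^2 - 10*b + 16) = (b + 5)/(b - 2)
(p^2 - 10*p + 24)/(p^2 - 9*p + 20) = (p - 6)/(p - 5)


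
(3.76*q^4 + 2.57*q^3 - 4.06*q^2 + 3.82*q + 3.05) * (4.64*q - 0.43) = 17.4464*q^5 + 10.308*q^4 - 19.9435*q^3 + 19.4706*q^2 + 12.5094*q - 1.3115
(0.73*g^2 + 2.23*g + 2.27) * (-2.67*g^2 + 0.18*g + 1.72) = -1.9491*g^4 - 5.8227*g^3 - 4.4039*g^2 + 4.2442*g + 3.9044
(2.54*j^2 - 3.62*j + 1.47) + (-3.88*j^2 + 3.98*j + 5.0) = -1.34*j^2 + 0.36*j + 6.47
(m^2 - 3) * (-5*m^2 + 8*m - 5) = -5*m^4 + 8*m^3 + 10*m^2 - 24*m + 15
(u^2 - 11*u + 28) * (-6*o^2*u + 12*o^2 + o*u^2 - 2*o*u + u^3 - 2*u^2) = -6*o^2*u^3 + 78*o^2*u^2 - 300*o^2*u + 336*o^2 + o*u^4 - 13*o*u^3 + 50*o*u^2 - 56*o*u + u^5 - 13*u^4 + 50*u^3 - 56*u^2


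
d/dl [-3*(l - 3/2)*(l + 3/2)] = -6*l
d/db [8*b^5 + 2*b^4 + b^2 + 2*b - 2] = 40*b^4 + 8*b^3 + 2*b + 2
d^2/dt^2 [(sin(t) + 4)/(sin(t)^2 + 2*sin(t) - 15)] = (-sin(t)^5 - 14*sin(t)^4 - 112*sin(t)^3 - 262*sin(t)^2 - 207*sin(t) + 212)/(sin(t)^2 + 2*sin(t) - 15)^3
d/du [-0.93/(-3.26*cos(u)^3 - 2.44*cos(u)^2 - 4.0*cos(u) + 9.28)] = (9.0954*cos(u)^2 + 4.5384*cos(u) + 3.72)*sin(u)/(3.26*cos(u)^3 + 2.44*cos(u)^2 + 4.0*cos(u) - 9.28)^2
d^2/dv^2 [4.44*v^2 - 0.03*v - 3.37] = 8.88000000000000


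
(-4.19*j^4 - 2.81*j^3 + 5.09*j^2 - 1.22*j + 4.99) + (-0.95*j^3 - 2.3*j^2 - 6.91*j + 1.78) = -4.19*j^4 - 3.76*j^3 + 2.79*j^2 - 8.13*j + 6.77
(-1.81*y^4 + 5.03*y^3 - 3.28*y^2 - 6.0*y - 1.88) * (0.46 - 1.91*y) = 3.4571*y^5 - 10.4399*y^4 + 8.5786*y^3 + 9.9512*y^2 + 0.8308*y - 0.8648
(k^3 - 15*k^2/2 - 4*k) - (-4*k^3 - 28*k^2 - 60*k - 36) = 5*k^3 + 41*k^2/2 + 56*k + 36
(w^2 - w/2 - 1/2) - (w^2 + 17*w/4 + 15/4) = -19*w/4 - 17/4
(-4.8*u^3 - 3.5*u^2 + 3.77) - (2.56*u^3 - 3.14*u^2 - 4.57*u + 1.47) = -7.36*u^3 - 0.36*u^2 + 4.57*u + 2.3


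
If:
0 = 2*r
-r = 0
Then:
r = 0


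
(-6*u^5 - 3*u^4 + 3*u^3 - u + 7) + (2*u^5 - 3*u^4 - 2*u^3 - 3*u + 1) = -4*u^5 - 6*u^4 + u^3 - 4*u + 8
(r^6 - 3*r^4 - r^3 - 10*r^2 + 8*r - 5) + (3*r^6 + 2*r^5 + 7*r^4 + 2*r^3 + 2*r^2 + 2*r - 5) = 4*r^6 + 2*r^5 + 4*r^4 + r^3 - 8*r^2 + 10*r - 10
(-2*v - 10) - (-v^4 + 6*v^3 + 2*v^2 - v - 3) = v^4 - 6*v^3 - 2*v^2 - v - 7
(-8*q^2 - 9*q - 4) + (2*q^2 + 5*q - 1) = -6*q^2 - 4*q - 5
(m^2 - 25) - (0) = m^2 - 25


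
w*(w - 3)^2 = w^3 - 6*w^2 + 9*w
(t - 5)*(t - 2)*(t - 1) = t^3 - 8*t^2 + 17*t - 10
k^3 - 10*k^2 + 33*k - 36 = (k - 4)*(k - 3)^2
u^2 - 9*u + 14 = (u - 7)*(u - 2)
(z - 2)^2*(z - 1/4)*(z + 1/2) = z^4 - 15*z^3/4 + 23*z^2/8 + 3*z/2 - 1/2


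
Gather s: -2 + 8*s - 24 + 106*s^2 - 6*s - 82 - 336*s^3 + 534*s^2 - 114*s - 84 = -336*s^3 + 640*s^2 - 112*s - 192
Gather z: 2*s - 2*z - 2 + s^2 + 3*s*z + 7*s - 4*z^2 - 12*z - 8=s^2 + 9*s - 4*z^2 + z*(3*s - 14) - 10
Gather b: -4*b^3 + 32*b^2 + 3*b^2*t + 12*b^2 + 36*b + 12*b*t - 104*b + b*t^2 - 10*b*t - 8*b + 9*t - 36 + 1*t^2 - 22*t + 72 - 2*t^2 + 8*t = -4*b^3 + b^2*(3*t + 44) + b*(t^2 + 2*t - 76) - t^2 - 5*t + 36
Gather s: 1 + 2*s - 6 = 2*s - 5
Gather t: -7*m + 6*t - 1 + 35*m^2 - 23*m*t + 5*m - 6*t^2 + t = 35*m^2 - 2*m - 6*t^2 + t*(7 - 23*m) - 1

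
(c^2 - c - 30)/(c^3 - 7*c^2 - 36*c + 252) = (c + 5)/(c^2 - c - 42)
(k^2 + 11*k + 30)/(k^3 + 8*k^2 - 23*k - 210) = (k + 5)/(k^2 + 2*k - 35)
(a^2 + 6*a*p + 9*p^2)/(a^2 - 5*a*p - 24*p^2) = (-a - 3*p)/(-a + 8*p)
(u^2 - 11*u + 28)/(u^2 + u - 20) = (u - 7)/(u + 5)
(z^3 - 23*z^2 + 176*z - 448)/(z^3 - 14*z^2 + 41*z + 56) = (z - 8)/(z + 1)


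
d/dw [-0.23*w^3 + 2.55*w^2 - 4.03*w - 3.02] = -0.69*w^2 + 5.1*w - 4.03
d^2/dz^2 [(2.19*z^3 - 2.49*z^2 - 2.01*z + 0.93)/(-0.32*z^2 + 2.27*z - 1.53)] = (4.44089209850063e-16*z^5 - 16.396134*z^3 + 37.750518*z^2 - 32.61069*z + 16.945806)/(0.032768*z^6 - 0.697344*z^5 + 5.4168*z^4 - 18.365435*z^3 + 25.899075*z^2 - 15.941529*z + 3.581577)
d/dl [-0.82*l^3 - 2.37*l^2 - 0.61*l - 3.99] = -2.46*l^2 - 4.74*l - 0.61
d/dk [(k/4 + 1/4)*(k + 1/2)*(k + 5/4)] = 3*k^2/4 + 11*k/8 + 19/32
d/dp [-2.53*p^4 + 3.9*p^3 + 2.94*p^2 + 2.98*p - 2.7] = -10.12*p^3 + 11.7*p^2 + 5.88*p + 2.98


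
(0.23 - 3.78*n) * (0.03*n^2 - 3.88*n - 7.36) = -0.1134*n^3 + 14.6733*n^2 + 26.9284*n - 1.6928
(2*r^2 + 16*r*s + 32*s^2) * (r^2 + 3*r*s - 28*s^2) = 2*r^4 + 22*r^3*s + 24*r^2*s^2 - 352*r*s^3 - 896*s^4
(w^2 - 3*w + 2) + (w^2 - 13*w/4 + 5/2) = 2*w^2 - 25*w/4 + 9/2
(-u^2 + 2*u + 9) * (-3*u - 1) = 3*u^3 - 5*u^2 - 29*u - 9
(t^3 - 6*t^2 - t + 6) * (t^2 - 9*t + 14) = t^5 - 15*t^4 + 67*t^3 - 69*t^2 - 68*t + 84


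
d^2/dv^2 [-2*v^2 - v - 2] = -4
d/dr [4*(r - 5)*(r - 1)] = 8*r - 24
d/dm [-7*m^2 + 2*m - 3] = 2 - 14*m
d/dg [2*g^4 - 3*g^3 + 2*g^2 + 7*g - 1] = 8*g^3 - 9*g^2 + 4*g + 7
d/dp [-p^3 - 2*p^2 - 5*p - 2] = -3*p^2 - 4*p - 5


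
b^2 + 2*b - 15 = (b - 3)*(b + 5)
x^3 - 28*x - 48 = (x - 6)*(x + 2)*(x + 4)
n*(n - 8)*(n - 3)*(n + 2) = n^4 - 9*n^3 + 2*n^2 + 48*n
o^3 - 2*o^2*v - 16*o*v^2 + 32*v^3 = (o - 4*v)*(o - 2*v)*(o + 4*v)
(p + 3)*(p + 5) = p^2 + 8*p + 15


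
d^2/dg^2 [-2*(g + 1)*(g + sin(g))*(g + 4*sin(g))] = 10*g^2*sin(g) + 10*g*sin(g) - 40*g*cos(g) - 16*g*cos(2*g) - 12*g - 20*sqrt(2)*sin(g + pi/4) - 16*sqrt(2)*sin(2*g + pi/4) - 4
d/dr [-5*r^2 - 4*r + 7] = -10*r - 4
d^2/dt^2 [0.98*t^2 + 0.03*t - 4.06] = 1.96000000000000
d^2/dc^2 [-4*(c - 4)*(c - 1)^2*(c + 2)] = -48*c^2 + 96*c + 24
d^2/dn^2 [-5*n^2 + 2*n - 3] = -10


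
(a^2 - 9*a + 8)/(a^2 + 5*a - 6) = (a - 8)/(a + 6)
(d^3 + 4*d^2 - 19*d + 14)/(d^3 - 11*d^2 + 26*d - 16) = (d + 7)/(d - 8)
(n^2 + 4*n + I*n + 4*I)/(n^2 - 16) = (n + I)/(n - 4)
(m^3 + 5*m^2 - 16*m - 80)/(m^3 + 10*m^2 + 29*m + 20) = (m - 4)/(m + 1)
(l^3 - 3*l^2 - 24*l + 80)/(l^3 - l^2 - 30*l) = (l^2 - 8*l + 16)/(l*(l - 6))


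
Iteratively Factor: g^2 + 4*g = (g)*(g + 4)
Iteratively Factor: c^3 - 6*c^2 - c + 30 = (c + 2)*(c^2 - 8*c + 15) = (c - 3)*(c + 2)*(c - 5)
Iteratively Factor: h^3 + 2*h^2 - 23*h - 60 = (h + 3)*(h^2 - h - 20) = (h - 5)*(h + 3)*(h + 4)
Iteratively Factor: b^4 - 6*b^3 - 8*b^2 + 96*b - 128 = (b + 4)*(b^3 - 10*b^2 + 32*b - 32) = (b - 4)*(b + 4)*(b^2 - 6*b + 8) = (b - 4)^2*(b + 4)*(b - 2)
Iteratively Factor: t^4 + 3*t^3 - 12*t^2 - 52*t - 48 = (t - 4)*(t^3 + 7*t^2 + 16*t + 12) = (t - 4)*(t + 2)*(t^2 + 5*t + 6) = (t - 4)*(t + 2)^2*(t + 3)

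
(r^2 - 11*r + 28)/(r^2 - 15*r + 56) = (r - 4)/(r - 8)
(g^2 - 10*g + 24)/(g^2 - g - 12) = (g - 6)/(g + 3)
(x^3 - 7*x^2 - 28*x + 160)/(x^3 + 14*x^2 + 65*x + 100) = (x^2 - 12*x + 32)/(x^2 + 9*x + 20)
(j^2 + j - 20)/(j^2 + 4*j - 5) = (j - 4)/(j - 1)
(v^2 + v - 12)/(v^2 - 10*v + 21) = (v + 4)/(v - 7)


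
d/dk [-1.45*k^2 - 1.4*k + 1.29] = -2.9*k - 1.4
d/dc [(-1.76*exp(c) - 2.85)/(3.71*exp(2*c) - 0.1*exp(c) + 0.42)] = (6.5296*exp(2*c) + 21.147*exp(c) - 1.0242)*exp(c)/(13.7641*exp(4*c) - 0.742*exp(3*c) + 3.1264*exp(2*c) - 0.084*exp(c) + 0.1764)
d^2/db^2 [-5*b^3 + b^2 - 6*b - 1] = 2 - 30*b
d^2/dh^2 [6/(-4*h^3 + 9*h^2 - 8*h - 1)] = 12*(3*(4*h - 3)*(4*h^3 - 9*h^2 + 8*h + 1) - 4*(6*h^2 - 9*h + 4)^2)/(4*h^3 - 9*h^2 + 8*h + 1)^3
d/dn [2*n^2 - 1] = 4*n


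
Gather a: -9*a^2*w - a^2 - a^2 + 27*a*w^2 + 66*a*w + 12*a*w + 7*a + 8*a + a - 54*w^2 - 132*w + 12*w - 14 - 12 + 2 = a^2*(-9*w - 2) + a*(27*w^2 + 78*w + 16) - 54*w^2 - 120*w - 24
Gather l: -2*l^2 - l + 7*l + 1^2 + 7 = -2*l^2 + 6*l + 8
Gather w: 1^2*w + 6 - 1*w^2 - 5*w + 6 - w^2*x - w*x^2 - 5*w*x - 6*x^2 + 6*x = w^2*(-x - 1) + w*(-x^2 - 5*x - 4) - 6*x^2 + 6*x + 12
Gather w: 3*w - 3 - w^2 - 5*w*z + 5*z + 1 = -w^2 + w*(3 - 5*z) + 5*z - 2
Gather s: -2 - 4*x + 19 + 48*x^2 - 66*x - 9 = 48*x^2 - 70*x + 8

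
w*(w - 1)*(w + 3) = w^3 + 2*w^2 - 3*w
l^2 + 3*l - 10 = (l - 2)*(l + 5)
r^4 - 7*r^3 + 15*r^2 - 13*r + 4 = (r - 4)*(r - 1)^3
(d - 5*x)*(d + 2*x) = d^2 - 3*d*x - 10*x^2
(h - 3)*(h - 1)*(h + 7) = h^3 + 3*h^2 - 25*h + 21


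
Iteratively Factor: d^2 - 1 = (d - 1)*(d + 1)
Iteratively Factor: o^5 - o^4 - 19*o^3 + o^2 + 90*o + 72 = (o + 1)*(o^4 - 2*o^3 - 17*o^2 + 18*o + 72) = (o + 1)*(o + 3)*(o^3 - 5*o^2 - 2*o + 24) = (o - 4)*(o + 1)*(o + 3)*(o^2 - o - 6) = (o - 4)*(o + 1)*(o + 2)*(o + 3)*(o - 3)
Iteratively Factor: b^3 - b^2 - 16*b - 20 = (b + 2)*(b^2 - 3*b - 10) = (b - 5)*(b + 2)*(b + 2)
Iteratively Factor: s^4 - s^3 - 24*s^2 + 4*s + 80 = (s + 2)*(s^3 - 3*s^2 - 18*s + 40) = (s + 2)*(s + 4)*(s^2 - 7*s + 10) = (s - 5)*(s + 2)*(s + 4)*(s - 2)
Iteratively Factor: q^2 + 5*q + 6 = (q + 2)*(q + 3)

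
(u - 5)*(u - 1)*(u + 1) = u^3 - 5*u^2 - u + 5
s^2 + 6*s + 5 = (s + 1)*(s + 5)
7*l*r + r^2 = r*(7*l + r)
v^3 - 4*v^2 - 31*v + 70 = (v - 7)*(v - 2)*(v + 5)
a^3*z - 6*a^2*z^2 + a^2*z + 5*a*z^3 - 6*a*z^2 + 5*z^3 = (a - 5*z)*(a - z)*(a*z + z)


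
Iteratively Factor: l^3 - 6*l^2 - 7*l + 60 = (l + 3)*(l^2 - 9*l + 20) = (l - 5)*(l + 3)*(l - 4)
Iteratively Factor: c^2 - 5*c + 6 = (c - 3)*(c - 2)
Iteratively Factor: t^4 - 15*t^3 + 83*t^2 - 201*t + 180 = (t - 5)*(t^3 - 10*t^2 + 33*t - 36) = (t - 5)*(t - 3)*(t^2 - 7*t + 12) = (t - 5)*(t - 3)^2*(t - 4)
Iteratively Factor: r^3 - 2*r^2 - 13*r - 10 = (r + 2)*(r^2 - 4*r - 5) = (r + 1)*(r + 2)*(r - 5)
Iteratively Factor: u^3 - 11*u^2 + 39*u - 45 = (u - 3)*(u^2 - 8*u + 15) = (u - 5)*(u - 3)*(u - 3)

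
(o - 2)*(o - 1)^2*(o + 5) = o^4 + o^3 - 15*o^2 + 23*o - 10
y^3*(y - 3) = y^4 - 3*y^3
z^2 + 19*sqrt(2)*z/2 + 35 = (z + 5*sqrt(2)/2)*(z + 7*sqrt(2))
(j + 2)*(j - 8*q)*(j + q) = j^3 - 7*j^2*q + 2*j^2 - 8*j*q^2 - 14*j*q - 16*q^2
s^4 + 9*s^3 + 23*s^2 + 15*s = s*(s + 1)*(s + 3)*(s + 5)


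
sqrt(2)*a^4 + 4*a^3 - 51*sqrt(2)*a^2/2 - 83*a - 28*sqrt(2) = (a - 7*sqrt(2)/2)*(a + sqrt(2))*(a + 4*sqrt(2))*(sqrt(2)*a + 1)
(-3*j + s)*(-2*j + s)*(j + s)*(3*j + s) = 18*j^4 + 9*j^3*s - 11*j^2*s^2 - j*s^3 + s^4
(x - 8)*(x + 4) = x^2 - 4*x - 32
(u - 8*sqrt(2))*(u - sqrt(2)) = u^2 - 9*sqrt(2)*u + 16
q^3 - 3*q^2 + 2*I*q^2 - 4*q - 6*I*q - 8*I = (q - 4)*(q + 1)*(q + 2*I)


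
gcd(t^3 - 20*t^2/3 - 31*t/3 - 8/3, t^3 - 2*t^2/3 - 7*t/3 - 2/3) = t^2 + 4*t/3 + 1/3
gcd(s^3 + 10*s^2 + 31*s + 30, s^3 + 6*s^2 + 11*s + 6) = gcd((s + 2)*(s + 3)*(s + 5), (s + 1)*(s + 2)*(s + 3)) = s^2 + 5*s + 6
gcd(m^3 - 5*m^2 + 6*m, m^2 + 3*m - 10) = m - 2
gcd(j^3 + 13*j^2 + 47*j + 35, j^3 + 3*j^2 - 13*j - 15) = j^2 + 6*j + 5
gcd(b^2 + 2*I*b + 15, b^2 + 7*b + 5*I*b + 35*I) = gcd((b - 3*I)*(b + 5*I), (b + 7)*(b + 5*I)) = b + 5*I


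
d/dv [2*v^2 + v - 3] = 4*v + 1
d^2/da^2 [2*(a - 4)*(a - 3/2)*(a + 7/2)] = 12*a - 8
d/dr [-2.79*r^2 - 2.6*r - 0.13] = -5.58*r - 2.6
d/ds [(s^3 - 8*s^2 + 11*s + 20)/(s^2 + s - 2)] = (s^4 + 2*s^3 - 25*s^2 - 8*s - 42)/(s^4 + 2*s^3 - 3*s^2 - 4*s + 4)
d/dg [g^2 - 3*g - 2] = 2*g - 3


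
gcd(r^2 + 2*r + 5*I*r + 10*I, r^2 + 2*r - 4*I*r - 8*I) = r + 2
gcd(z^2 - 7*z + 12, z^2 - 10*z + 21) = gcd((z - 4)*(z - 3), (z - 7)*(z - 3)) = z - 3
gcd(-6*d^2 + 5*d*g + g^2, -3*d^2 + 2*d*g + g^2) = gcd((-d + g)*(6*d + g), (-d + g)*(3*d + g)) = d - g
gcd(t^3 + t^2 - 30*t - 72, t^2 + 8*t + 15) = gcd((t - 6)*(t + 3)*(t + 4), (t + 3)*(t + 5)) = t + 3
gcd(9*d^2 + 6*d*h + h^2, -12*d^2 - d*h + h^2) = 3*d + h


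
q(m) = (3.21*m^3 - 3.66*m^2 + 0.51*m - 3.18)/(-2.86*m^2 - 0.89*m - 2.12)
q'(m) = (5.72*m + 0.89)*(3.21*m^3 - 3.66*m^2 + 0.51*m - 3.18)/(-2.86*m^2 - 0.89*m - 2.12)^2 + (9.63*m^2 - 7.32*m + 0.51)/(-2.86*m^2 - 0.89*m - 2.12) = (-9.18059999999999*m^4 - 5.7138*m^3 - 15.6996*m^2 - 2.6712*m - 3.9114)/(8.1796*m^4 + 5.0908*m^3 + 12.9185*m^2 + 3.7736*m + 4.4944)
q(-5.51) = 7.78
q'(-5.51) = -1.13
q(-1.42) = 3.09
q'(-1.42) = -1.20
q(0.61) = 0.94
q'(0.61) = -1.00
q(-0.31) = 1.79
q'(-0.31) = -1.00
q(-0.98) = 2.56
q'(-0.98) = -1.22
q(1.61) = -0.14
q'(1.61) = -1.12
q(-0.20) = 1.68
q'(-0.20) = -0.94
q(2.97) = -1.67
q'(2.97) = -1.13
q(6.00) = -5.08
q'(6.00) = -1.13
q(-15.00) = 18.45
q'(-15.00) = -1.12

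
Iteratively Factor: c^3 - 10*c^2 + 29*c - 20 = (c - 4)*(c^2 - 6*c + 5) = (c - 5)*(c - 4)*(c - 1)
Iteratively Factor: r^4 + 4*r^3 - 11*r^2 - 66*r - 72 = (r + 2)*(r^3 + 2*r^2 - 15*r - 36) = (r - 4)*(r + 2)*(r^2 + 6*r + 9) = (r - 4)*(r + 2)*(r + 3)*(r + 3)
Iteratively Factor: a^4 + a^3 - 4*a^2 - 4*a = (a)*(a^3 + a^2 - 4*a - 4) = a*(a + 1)*(a^2 - 4) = a*(a + 1)*(a + 2)*(a - 2)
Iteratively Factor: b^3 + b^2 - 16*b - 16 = (b + 1)*(b^2 - 16) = (b + 1)*(b + 4)*(b - 4)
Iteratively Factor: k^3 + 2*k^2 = (k + 2)*(k^2) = k*(k + 2)*(k)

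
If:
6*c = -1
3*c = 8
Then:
No Solution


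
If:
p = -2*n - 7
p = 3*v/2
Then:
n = -3*v/4 - 7/2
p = 3*v/2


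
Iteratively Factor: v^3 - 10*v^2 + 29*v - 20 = (v - 5)*(v^2 - 5*v + 4) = (v - 5)*(v - 1)*(v - 4)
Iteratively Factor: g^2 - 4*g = (g - 4)*(g)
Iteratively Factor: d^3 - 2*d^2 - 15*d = (d)*(d^2 - 2*d - 15) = d*(d + 3)*(d - 5)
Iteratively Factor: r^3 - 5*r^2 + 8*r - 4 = (r - 2)*(r^2 - 3*r + 2) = (r - 2)^2*(r - 1)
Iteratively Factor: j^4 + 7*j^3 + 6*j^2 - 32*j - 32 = (j - 2)*(j^3 + 9*j^2 + 24*j + 16) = (j - 2)*(j + 1)*(j^2 + 8*j + 16) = (j - 2)*(j + 1)*(j + 4)*(j + 4)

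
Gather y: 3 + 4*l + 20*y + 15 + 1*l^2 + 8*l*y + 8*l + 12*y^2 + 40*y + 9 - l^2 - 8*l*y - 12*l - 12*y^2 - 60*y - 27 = 0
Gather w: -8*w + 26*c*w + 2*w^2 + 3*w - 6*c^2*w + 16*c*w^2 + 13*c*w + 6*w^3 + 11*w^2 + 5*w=6*w^3 + w^2*(16*c + 13) + w*(-6*c^2 + 39*c)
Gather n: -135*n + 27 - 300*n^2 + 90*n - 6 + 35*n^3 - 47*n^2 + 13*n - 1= 35*n^3 - 347*n^2 - 32*n + 20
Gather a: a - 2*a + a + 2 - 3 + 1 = 0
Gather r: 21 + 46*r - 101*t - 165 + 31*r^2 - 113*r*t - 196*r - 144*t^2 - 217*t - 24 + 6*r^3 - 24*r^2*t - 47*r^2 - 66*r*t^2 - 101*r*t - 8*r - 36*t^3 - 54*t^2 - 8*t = 6*r^3 + r^2*(-24*t - 16) + r*(-66*t^2 - 214*t - 158) - 36*t^3 - 198*t^2 - 326*t - 168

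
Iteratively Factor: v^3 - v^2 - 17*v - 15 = (v - 5)*(v^2 + 4*v + 3) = (v - 5)*(v + 3)*(v + 1)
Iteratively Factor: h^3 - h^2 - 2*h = (h + 1)*(h^2 - 2*h) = h*(h + 1)*(h - 2)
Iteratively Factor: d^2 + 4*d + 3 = (d + 3)*(d + 1)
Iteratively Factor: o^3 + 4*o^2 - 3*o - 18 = (o + 3)*(o^2 + o - 6) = (o - 2)*(o + 3)*(o + 3)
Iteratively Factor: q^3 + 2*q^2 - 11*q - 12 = (q + 1)*(q^2 + q - 12) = (q + 1)*(q + 4)*(q - 3)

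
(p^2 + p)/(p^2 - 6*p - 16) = p*(p + 1)/(p^2 - 6*p - 16)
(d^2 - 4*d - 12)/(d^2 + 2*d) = (d - 6)/d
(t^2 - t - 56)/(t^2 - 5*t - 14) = (-t^2 + t + 56)/(-t^2 + 5*t + 14)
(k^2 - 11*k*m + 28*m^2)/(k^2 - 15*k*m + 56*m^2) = (k - 4*m)/(k - 8*m)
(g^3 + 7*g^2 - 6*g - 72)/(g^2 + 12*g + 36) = (g^2 + g - 12)/(g + 6)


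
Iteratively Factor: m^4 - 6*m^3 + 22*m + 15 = (m + 1)*(m^3 - 7*m^2 + 7*m + 15) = (m - 5)*(m + 1)*(m^2 - 2*m - 3) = (m - 5)*(m - 3)*(m + 1)*(m + 1)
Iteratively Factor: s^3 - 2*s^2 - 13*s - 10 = (s - 5)*(s^2 + 3*s + 2) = (s - 5)*(s + 2)*(s + 1)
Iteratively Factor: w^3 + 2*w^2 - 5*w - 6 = (w + 3)*(w^2 - w - 2) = (w + 1)*(w + 3)*(w - 2)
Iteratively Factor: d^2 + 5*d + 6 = (d + 3)*(d + 2)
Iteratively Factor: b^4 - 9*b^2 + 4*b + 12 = (b + 3)*(b^3 - 3*b^2 + 4) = (b - 2)*(b + 3)*(b^2 - b - 2) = (b - 2)^2*(b + 3)*(b + 1)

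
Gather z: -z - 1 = -z - 1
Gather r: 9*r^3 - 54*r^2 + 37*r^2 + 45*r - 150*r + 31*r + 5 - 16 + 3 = 9*r^3 - 17*r^2 - 74*r - 8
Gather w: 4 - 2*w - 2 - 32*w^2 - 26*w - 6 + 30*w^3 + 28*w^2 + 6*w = 30*w^3 - 4*w^2 - 22*w - 4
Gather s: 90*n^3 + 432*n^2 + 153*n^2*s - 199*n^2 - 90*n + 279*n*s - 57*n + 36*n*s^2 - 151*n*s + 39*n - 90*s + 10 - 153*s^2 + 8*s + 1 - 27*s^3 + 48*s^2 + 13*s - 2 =90*n^3 + 233*n^2 - 108*n - 27*s^3 + s^2*(36*n - 105) + s*(153*n^2 + 128*n - 69) + 9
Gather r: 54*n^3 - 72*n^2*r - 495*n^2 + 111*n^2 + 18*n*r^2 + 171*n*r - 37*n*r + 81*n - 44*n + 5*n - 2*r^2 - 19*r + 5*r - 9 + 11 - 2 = 54*n^3 - 384*n^2 + 42*n + r^2*(18*n - 2) + r*(-72*n^2 + 134*n - 14)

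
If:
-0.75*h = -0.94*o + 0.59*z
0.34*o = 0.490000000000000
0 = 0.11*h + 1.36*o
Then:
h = -17.82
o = 1.44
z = 24.95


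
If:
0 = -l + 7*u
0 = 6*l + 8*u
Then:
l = 0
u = 0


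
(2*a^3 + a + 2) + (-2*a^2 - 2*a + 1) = 2*a^3 - 2*a^2 - a + 3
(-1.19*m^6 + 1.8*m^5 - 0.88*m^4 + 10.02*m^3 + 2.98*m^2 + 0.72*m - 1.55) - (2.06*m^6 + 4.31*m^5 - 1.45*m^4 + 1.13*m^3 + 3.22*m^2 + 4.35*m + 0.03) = -3.25*m^6 - 2.51*m^5 + 0.57*m^4 + 8.89*m^3 - 0.24*m^2 - 3.63*m - 1.58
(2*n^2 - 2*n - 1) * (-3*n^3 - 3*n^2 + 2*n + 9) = -6*n^5 + 13*n^3 + 17*n^2 - 20*n - 9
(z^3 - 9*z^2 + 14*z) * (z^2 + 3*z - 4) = z^5 - 6*z^4 - 17*z^3 + 78*z^2 - 56*z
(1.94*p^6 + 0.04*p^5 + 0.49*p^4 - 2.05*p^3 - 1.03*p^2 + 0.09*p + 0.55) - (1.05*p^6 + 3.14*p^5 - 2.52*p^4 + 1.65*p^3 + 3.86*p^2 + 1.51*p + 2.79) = 0.89*p^6 - 3.1*p^5 + 3.01*p^4 - 3.7*p^3 - 4.89*p^2 - 1.42*p - 2.24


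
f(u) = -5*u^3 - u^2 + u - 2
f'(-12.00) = -2135.00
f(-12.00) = 8482.00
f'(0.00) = 1.00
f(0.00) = -2.00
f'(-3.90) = -219.35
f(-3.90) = 275.48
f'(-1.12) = -15.58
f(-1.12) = 2.65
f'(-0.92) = -9.86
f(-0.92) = 0.13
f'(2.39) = -89.46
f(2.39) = -73.58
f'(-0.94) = -10.37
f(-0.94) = 0.33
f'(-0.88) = -8.86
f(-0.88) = -0.25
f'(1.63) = -42.11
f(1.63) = -24.68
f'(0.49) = -3.58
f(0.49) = -2.34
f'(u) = -15*u^2 - 2*u + 1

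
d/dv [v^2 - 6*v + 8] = 2*v - 6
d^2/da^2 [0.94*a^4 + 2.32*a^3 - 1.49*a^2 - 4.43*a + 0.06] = 11.28*a^2 + 13.92*a - 2.98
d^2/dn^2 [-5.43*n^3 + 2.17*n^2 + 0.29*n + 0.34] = 4.34 - 32.58*n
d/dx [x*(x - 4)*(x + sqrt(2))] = x*(x - 4) + x*(x + sqrt(2)) + (x - 4)*(x + sqrt(2))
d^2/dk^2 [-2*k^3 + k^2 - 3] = 2 - 12*k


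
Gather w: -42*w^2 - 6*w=-42*w^2 - 6*w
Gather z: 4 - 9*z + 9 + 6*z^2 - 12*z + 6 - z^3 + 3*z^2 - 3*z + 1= -z^3 + 9*z^2 - 24*z + 20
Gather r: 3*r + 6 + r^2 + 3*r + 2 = r^2 + 6*r + 8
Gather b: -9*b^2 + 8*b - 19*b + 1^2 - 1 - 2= -9*b^2 - 11*b - 2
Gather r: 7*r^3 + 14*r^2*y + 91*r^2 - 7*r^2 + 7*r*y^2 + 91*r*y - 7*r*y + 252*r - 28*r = 7*r^3 + r^2*(14*y + 84) + r*(7*y^2 + 84*y + 224)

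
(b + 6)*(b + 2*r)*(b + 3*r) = b^3 + 5*b^2*r + 6*b^2 + 6*b*r^2 + 30*b*r + 36*r^2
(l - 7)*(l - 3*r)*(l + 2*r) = l^3 - l^2*r - 7*l^2 - 6*l*r^2 + 7*l*r + 42*r^2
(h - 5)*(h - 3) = h^2 - 8*h + 15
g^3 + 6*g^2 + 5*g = g*(g + 1)*(g + 5)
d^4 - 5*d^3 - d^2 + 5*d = d*(d - 5)*(d - 1)*(d + 1)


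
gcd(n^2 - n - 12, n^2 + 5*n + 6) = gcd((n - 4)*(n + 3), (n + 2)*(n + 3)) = n + 3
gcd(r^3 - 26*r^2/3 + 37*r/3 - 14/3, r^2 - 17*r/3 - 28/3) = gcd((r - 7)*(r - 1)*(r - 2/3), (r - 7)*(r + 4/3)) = r - 7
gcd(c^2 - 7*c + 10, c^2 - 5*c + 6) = c - 2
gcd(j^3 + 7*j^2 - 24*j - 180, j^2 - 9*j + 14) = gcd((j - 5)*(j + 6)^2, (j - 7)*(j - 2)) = 1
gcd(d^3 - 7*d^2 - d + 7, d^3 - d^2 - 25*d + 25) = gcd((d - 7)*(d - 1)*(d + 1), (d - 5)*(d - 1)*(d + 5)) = d - 1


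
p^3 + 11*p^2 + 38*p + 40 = (p + 2)*(p + 4)*(p + 5)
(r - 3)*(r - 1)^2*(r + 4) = r^4 - r^3 - 13*r^2 + 25*r - 12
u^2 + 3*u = u*(u + 3)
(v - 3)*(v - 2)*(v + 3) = v^3 - 2*v^2 - 9*v + 18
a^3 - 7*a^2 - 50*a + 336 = (a - 8)*(a - 6)*(a + 7)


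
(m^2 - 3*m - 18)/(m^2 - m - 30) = (m + 3)/(m + 5)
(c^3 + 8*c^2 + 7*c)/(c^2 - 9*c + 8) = c*(c^2 + 8*c + 7)/(c^2 - 9*c + 8)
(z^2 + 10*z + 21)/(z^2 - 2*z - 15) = (z + 7)/(z - 5)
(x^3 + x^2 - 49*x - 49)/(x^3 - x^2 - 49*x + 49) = (x + 1)/(x - 1)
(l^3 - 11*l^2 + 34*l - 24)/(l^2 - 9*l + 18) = (l^2 - 5*l + 4)/(l - 3)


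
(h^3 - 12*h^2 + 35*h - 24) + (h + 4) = h^3 - 12*h^2 + 36*h - 20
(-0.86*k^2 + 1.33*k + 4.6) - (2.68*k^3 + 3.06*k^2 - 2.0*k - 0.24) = -2.68*k^3 - 3.92*k^2 + 3.33*k + 4.84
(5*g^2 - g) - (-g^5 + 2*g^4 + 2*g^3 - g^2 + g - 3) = g^5 - 2*g^4 - 2*g^3 + 6*g^2 - 2*g + 3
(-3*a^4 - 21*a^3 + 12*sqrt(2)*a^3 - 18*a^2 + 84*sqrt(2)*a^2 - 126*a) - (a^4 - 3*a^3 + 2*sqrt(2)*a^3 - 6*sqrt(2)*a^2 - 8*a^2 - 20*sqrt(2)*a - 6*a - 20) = -4*a^4 - 18*a^3 + 10*sqrt(2)*a^3 - 10*a^2 + 90*sqrt(2)*a^2 - 120*a + 20*sqrt(2)*a + 20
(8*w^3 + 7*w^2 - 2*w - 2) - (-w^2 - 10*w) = 8*w^3 + 8*w^2 + 8*w - 2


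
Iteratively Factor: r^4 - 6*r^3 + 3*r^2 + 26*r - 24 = (r - 1)*(r^3 - 5*r^2 - 2*r + 24) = (r - 3)*(r - 1)*(r^2 - 2*r - 8) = (r - 4)*(r - 3)*(r - 1)*(r + 2)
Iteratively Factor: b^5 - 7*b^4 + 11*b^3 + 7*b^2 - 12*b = (b)*(b^4 - 7*b^3 + 11*b^2 + 7*b - 12) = b*(b - 3)*(b^3 - 4*b^2 - b + 4) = b*(b - 3)*(b - 1)*(b^2 - 3*b - 4) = b*(b - 3)*(b - 1)*(b + 1)*(b - 4)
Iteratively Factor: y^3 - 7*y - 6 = (y + 2)*(y^2 - 2*y - 3) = (y + 1)*(y + 2)*(y - 3)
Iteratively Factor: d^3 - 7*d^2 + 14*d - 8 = (d - 4)*(d^2 - 3*d + 2) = (d - 4)*(d - 2)*(d - 1)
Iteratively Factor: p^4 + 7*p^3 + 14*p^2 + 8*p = (p + 2)*(p^3 + 5*p^2 + 4*p) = p*(p + 2)*(p^2 + 5*p + 4) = p*(p + 2)*(p + 4)*(p + 1)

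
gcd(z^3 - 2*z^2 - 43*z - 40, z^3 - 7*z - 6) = z + 1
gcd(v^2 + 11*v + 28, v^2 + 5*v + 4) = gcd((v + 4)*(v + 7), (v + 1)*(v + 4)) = v + 4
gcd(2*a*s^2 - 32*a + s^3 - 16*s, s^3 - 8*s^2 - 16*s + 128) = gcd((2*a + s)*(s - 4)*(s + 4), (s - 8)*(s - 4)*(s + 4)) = s^2 - 16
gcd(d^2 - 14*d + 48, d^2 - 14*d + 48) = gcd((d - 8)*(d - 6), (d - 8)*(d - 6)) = d^2 - 14*d + 48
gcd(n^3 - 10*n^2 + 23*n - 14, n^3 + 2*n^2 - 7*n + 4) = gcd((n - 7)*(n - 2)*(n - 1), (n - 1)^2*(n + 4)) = n - 1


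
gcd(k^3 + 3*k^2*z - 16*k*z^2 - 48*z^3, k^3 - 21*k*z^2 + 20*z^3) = -k + 4*z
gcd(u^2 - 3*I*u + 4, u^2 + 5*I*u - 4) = u + I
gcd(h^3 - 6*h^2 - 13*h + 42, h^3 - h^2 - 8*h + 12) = h^2 + h - 6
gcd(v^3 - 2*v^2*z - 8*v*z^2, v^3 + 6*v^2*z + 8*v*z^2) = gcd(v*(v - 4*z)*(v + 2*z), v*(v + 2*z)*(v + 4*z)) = v^2 + 2*v*z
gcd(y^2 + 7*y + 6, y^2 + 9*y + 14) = 1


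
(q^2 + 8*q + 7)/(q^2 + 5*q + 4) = (q + 7)/(q + 4)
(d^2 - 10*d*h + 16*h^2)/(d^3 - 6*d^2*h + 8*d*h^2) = (d - 8*h)/(d*(d - 4*h))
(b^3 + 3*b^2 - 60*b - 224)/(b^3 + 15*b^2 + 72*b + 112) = (b - 8)/(b + 4)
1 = 1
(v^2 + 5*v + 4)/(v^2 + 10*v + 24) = (v + 1)/(v + 6)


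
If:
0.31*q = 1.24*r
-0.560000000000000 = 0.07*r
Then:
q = -32.00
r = -8.00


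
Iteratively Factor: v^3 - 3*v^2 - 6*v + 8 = (v - 1)*(v^2 - 2*v - 8) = (v - 4)*(v - 1)*(v + 2)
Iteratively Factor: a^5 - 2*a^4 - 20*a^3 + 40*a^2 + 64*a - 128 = (a + 2)*(a^4 - 4*a^3 - 12*a^2 + 64*a - 64) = (a + 2)*(a + 4)*(a^3 - 8*a^2 + 20*a - 16) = (a - 2)*(a + 2)*(a + 4)*(a^2 - 6*a + 8) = (a - 4)*(a - 2)*(a + 2)*(a + 4)*(a - 2)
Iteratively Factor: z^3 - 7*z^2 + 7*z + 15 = (z + 1)*(z^2 - 8*z + 15) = (z - 5)*(z + 1)*(z - 3)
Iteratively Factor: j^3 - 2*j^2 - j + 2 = (j - 2)*(j^2 - 1) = (j - 2)*(j - 1)*(j + 1)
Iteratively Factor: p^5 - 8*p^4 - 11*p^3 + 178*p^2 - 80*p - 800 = (p - 5)*(p^4 - 3*p^3 - 26*p^2 + 48*p + 160) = (p - 5)*(p + 2)*(p^3 - 5*p^2 - 16*p + 80) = (p - 5)^2*(p + 2)*(p^2 - 16) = (p - 5)^2*(p + 2)*(p + 4)*(p - 4)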